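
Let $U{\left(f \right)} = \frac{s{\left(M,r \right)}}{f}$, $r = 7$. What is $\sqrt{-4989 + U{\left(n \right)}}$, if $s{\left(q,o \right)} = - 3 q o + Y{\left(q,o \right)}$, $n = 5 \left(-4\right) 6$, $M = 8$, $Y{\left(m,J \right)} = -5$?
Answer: $\frac{i \sqrt{17955210}}{60} \approx 70.623 i$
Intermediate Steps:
$n = -120$ ($n = \left(-20\right) 6 = -120$)
$s{\left(q,o \right)} = -5 - 3 o q$ ($s{\left(q,o \right)} = - 3 q o - 5 = - 3 o q - 5 = -5 - 3 o q$)
$U{\left(f \right)} = - \frac{173}{f}$ ($U{\left(f \right)} = \frac{-5 - 21 \cdot 8}{f} = \frac{-5 - 168}{f} = - \frac{173}{f}$)
$\sqrt{-4989 + U{\left(n \right)}} = \sqrt{-4989 - \frac{173}{-120}} = \sqrt{-4989 - - \frac{173}{120}} = \sqrt{-4989 + \frac{173}{120}} = \sqrt{- \frac{598507}{120}} = \frac{i \sqrt{17955210}}{60}$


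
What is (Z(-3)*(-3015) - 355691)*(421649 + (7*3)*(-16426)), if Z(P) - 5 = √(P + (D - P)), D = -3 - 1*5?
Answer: -28438864498 - 462519090*I*√2 ≈ -2.8439e+10 - 6.541e+8*I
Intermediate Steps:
D = -8 (D = -3 - 5 = -8)
Z(P) = 5 + 2*I*√2 (Z(P) = 5 + √(P + (-8 - P)) = 5 + √(-8) = 5 + 2*I*√2)
(Z(-3)*(-3015) - 355691)*(421649 + (7*3)*(-16426)) = ((5 + 2*I*√2)*(-3015) - 355691)*(421649 + (7*3)*(-16426)) = ((-15075 - 6030*I*√2) - 355691)*(421649 + 21*(-16426)) = (-370766 - 6030*I*√2)*(421649 - 344946) = (-370766 - 6030*I*√2)*76703 = -28438864498 - 462519090*I*√2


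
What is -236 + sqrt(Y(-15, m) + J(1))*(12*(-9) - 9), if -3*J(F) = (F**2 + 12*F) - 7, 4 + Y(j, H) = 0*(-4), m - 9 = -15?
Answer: -236 - 117*I*sqrt(6) ≈ -236.0 - 286.59*I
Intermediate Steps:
m = -6 (m = 9 - 15 = -6)
Y(j, H) = -4 (Y(j, H) = -4 + 0*(-4) = -4 + 0 = -4)
J(F) = 7/3 - 4*F - F**2/3 (J(F) = -((F**2 + 12*F) - 7)/3 = -(-7 + F**2 + 12*F)/3 = 7/3 - 4*F - F**2/3)
-236 + sqrt(Y(-15, m) + J(1))*(12*(-9) - 9) = -236 + sqrt(-4 + (7/3 - 4*1 - 1/3*1**2))*(12*(-9) - 9) = -236 + sqrt(-4 + (7/3 - 4 - 1/3*1))*(-108 - 9) = -236 + sqrt(-4 + (7/3 - 4 - 1/3))*(-117) = -236 + sqrt(-4 - 2)*(-117) = -236 + sqrt(-6)*(-117) = -236 + (I*sqrt(6))*(-117) = -236 - 117*I*sqrt(6)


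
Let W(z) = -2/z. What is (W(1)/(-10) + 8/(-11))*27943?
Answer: -810347/55 ≈ -14734.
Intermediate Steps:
(W(1)/(-10) + 8/(-11))*27943 = (-2/1/(-10) + 8/(-11))*27943 = (-2*1*(-⅒) + 8*(-1/11))*27943 = (-2*(-⅒) - 8/11)*27943 = (⅕ - 8/11)*27943 = -29/55*27943 = -810347/55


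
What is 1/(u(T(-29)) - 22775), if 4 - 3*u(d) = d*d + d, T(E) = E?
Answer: -3/69133 ≈ -4.3395e-5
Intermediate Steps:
u(d) = 4/3 - d/3 - d²/3 (u(d) = 4/3 - (d*d + d)/3 = 4/3 - (d² + d)/3 = 4/3 - (d + d²)/3 = 4/3 + (-d/3 - d²/3) = 4/3 - d/3 - d²/3)
1/(u(T(-29)) - 22775) = 1/((4/3 - ⅓*(-29) - ⅓*(-29)²) - 22775) = 1/((4/3 + 29/3 - ⅓*841) - 22775) = 1/((4/3 + 29/3 - 841/3) - 22775) = 1/(-808/3 - 22775) = 1/(-69133/3) = -3/69133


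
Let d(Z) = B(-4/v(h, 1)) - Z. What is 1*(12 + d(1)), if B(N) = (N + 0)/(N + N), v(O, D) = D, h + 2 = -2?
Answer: 23/2 ≈ 11.500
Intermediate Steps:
h = -4 (h = -2 - 2 = -4)
B(N) = 1/2 (B(N) = N/((2*N)) = N*(1/(2*N)) = 1/2)
d(Z) = 1/2 - Z
1*(12 + d(1)) = 1*(12 + (1/2 - 1*1)) = 1*(12 + (1/2 - 1)) = 1*(12 - 1/2) = 1*(23/2) = 23/2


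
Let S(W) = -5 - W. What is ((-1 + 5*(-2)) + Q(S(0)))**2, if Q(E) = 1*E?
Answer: 256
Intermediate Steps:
Q(E) = E
((-1 + 5*(-2)) + Q(S(0)))**2 = ((-1 + 5*(-2)) + (-5 - 1*0))**2 = ((-1 - 10) + (-5 + 0))**2 = (-11 - 5)**2 = (-16)**2 = 256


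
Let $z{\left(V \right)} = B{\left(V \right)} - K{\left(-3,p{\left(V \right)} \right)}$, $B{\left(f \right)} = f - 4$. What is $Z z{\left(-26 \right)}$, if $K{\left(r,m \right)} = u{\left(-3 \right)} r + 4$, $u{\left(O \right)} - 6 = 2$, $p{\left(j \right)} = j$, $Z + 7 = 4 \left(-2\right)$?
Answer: $150$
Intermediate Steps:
$Z = -15$ ($Z = -7 + 4 \left(-2\right) = -7 - 8 = -15$)
$u{\left(O \right)} = 8$ ($u{\left(O \right)} = 6 + 2 = 8$)
$B{\left(f \right)} = -4 + f$ ($B{\left(f \right)} = f - 4 = -4 + f$)
$K{\left(r,m \right)} = 4 + 8 r$ ($K{\left(r,m \right)} = 8 r + 4 = 4 + 8 r$)
$z{\left(V \right)} = 16 + V$ ($z{\left(V \right)} = \left(-4 + V\right) - \left(4 + 8 \left(-3\right)\right) = \left(-4 + V\right) - \left(4 - 24\right) = \left(-4 + V\right) - -20 = \left(-4 + V\right) + 20 = 16 + V$)
$Z z{\left(-26 \right)} = - 15 \left(16 - 26\right) = \left(-15\right) \left(-10\right) = 150$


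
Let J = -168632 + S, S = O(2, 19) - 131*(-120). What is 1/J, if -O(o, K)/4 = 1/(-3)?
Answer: -3/458732 ≈ -6.5398e-6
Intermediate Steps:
O(o, K) = 4/3 (O(o, K) = -4/(-3) = -4*(-⅓) = 4/3)
S = 47164/3 (S = 4/3 - 131*(-120) = 4/3 + 15720 = 47164/3 ≈ 15721.)
J = -458732/3 (J = -168632 + 47164/3 = -458732/3 ≈ -1.5291e+5)
1/J = 1/(-458732/3) = -3/458732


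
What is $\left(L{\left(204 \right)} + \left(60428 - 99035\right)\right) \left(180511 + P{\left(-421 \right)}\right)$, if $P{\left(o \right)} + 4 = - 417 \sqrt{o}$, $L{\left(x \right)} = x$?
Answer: $-6932010321 + 16014051 i \sqrt{421} \approx -6.932 \cdot 10^{9} + 3.2858 \cdot 10^{8} i$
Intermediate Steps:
$P{\left(o \right)} = -4 - 417 \sqrt{o}$
$\left(L{\left(204 \right)} + \left(60428 - 99035\right)\right) \left(180511 + P{\left(-421 \right)}\right) = \left(204 + \left(60428 - 99035\right)\right) \left(180511 - \left(4 + 417 \sqrt{-421}\right)\right) = \left(204 - 38607\right) \left(180511 - \left(4 + 417 i \sqrt{421}\right)\right) = - 38403 \left(180511 - \left(4 + 417 i \sqrt{421}\right)\right) = - 38403 \left(180507 - 417 i \sqrt{421}\right) = -6932010321 + 16014051 i \sqrt{421}$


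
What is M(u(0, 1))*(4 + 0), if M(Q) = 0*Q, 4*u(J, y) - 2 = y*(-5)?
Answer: 0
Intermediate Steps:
u(J, y) = 1/2 - 5*y/4 (u(J, y) = 1/2 + (y*(-5))/4 = 1/2 + (-5*y)/4 = 1/2 - 5*y/4)
M(Q) = 0
M(u(0, 1))*(4 + 0) = 0*(4 + 0) = 0*4 = 0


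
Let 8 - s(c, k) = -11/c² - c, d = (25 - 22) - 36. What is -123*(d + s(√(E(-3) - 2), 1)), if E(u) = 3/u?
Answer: 3526 - 123*I*√3 ≈ 3526.0 - 213.04*I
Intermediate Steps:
d = -33 (d = 3 - 36 = -33)
s(c, k) = 8 + c + 11/c² (s(c, k) = 8 - (-11/c² - c) = 8 - (-c - 11/c²) = 8 + (c + 11/c²) = 8 + c + 11/c²)
-123*(d + s(√(E(-3) - 2), 1)) = -123*(-33 + (8 + √(3/(-3) - 2) + 11/(√(3/(-3) - 2))²)) = -123*(-33 + (8 + √(3*(-⅓) - 2) + 11/(√(3*(-⅓) - 2))²)) = -123*(-33 + (8 + √(-1 - 2) + 11/(√(-1 - 2))²)) = -123*(-33 + (8 + √(-3) + 11/(√(-3))²)) = -123*(-33 + (8 + I*√3 + 11/(I*√3)²)) = -123*(-33 + (8 + I*√3 + 11*(-⅓))) = -123*(-33 + (8 + I*√3 - 11/3)) = -123*(-33 + (13/3 + I*√3)) = -123*(-86/3 + I*√3) = 3526 - 123*I*√3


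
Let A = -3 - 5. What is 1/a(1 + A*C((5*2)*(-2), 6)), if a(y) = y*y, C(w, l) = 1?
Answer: 1/49 ≈ 0.020408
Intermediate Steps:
A = -8
a(y) = y**2
1/a(1 + A*C((5*2)*(-2), 6)) = 1/((1 - 8*1)**2) = 1/((1 - 8)**2) = 1/((-7)**2) = 1/49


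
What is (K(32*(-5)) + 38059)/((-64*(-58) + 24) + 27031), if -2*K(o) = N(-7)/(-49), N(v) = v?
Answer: 532825/430738 ≈ 1.2370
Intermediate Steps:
K(o) = -1/14 (K(o) = -(-7)/(2*(-49)) = -(-7)*(-1)/(2*49) = -1/2*1/7 = -1/14)
(K(32*(-5)) + 38059)/((-64*(-58) + 24) + 27031) = (-1/14 + 38059)/((-64*(-58) + 24) + 27031) = 532825/(14*((3712 + 24) + 27031)) = 532825/(14*(3736 + 27031)) = (532825/14)/30767 = (532825/14)*(1/30767) = 532825/430738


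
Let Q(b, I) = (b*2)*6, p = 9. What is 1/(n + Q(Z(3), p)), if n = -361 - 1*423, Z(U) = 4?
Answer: -1/736 ≈ -0.0013587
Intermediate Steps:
n = -784 (n = -361 - 423 = -784)
Q(b, I) = 12*b (Q(b, I) = (2*b)*6 = 12*b)
1/(n + Q(Z(3), p)) = 1/(-784 + 12*4) = 1/(-784 + 48) = 1/(-736) = -1/736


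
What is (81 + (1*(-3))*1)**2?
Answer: 6084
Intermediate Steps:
(81 + (1*(-3))*1)**2 = (81 - 3*1)**2 = (81 - 3)**2 = 78**2 = 6084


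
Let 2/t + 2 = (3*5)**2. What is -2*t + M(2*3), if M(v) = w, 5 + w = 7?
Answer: 442/223 ≈ 1.9821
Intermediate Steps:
w = 2 (w = -5 + 7 = 2)
M(v) = 2
t = 2/223 (t = 2/(-2 + (3*5)**2) = 2/(-2 + 15**2) = 2/(-2 + 225) = 2/223 ≈ 0.0089686)
-2*t + M(2*3) = -2*2/223 + 2 = -4/223 + 2 = 442/223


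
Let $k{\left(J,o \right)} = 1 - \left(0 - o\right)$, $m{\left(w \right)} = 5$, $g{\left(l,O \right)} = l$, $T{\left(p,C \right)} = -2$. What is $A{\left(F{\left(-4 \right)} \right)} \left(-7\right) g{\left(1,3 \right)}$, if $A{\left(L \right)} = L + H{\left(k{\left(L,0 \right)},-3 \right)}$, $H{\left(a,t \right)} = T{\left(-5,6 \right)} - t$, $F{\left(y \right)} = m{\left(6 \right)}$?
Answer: $-42$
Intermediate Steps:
$F{\left(y \right)} = 5$
$k{\left(J,o \right)} = 1 + o$ ($k{\left(J,o \right)} = 1 - - o = 1 + o$)
$H{\left(a,t \right)} = -2 - t$
$A{\left(L \right)} = 1 + L$ ($A{\left(L \right)} = L - -1 = L + \left(-2 + 3\right) = L + 1 = 1 + L$)
$A{\left(F{\left(-4 \right)} \right)} \left(-7\right) g{\left(1,3 \right)} = \left(1 + 5\right) \left(-7\right) 1 = 6 \left(-7\right) 1 = \left(-42\right) 1 = -42$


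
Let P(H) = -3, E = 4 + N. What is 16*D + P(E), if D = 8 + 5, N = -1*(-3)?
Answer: 205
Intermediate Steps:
N = 3
D = 13
E = 7 (E = 4 + 3 = 7)
16*D + P(E) = 16*13 - 3 = 208 - 3 = 205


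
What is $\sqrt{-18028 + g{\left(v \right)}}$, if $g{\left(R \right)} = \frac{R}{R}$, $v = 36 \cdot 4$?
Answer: $3 i \sqrt{2003} \approx 134.26 i$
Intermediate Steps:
$v = 144$
$g{\left(R \right)} = 1$
$\sqrt{-18028 + g{\left(v \right)}} = \sqrt{-18028 + 1} = \sqrt{-18027} = 3 i \sqrt{2003}$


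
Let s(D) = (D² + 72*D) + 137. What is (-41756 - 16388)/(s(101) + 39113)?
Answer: -58144/56723 ≈ -1.0251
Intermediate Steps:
s(D) = 137 + D² + 72*D
(-41756 - 16388)/(s(101) + 39113) = (-41756 - 16388)/((137 + 101² + 72*101) + 39113) = -58144/((137 + 10201 + 7272) + 39113) = -58144/(17610 + 39113) = -58144/56723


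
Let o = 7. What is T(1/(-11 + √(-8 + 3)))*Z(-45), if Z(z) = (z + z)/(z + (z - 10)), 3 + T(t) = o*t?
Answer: -13/4 - I*√5/20 ≈ -3.25 - 0.1118*I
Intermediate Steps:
T(t) = -3 + 7*t
Z(z) = 2*z/(-10 + 2*z) (Z(z) = (2*z)/(z + (-10 + z)) = (2*z)/(-10 + 2*z) = 2*z/(-10 + 2*z))
T(1/(-11 + √(-8 + 3)))*Z(-45) = (-3 + 7/(-11 + √(-8 + 3)))*(-45/(-5 - 45)) = (-3 + 7/(-11 + √(-5)))*(-45/(-50)) = (-3 + 7/(-11 + I*√5))*(-45*(-1/50)) = (-3 + 7/(-11 + I*√5))*(9/10) = -27/10 + 63/(10*(-11 + I*√5))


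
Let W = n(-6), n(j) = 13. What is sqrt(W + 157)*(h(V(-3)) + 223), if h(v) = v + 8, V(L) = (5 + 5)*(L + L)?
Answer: 171*sqrt(170) ≈ 2229.6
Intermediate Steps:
W = 13
V(L) = 20*L (V(L) = 10*(2*L) = 20*L)
h(v) = 8 + v
sqrt(W + 157)*(h(V(-3)) + 223) = sqrt(13 + 157)*((8 + 20*(-3)) + 223) = sqrt(170)*((8 - 60) + 223) = sqrt(170)*(-52 + 223) = sqrt(170)*171 = 171*sqrt(170)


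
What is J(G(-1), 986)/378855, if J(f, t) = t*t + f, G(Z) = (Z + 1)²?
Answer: 972196/378855 ≈ 2.5661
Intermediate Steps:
G(Z) = (1 + Z)²
J(f, t) = f + t² (J(f, t) = t² + f = f + t²)
J(G(-1), 986)/378855 = ((1 - 1)² + 986²)/378855 = (0² + 972196)*(1/378855) = (0 + 972196)*(1/378855) = 972196*(1/378855) = 972196/378855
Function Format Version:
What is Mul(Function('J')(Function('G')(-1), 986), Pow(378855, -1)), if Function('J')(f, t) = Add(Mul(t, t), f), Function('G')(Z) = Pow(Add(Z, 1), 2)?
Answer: Rational(972196, 378855) ≈ 2.5661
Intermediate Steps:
Function('G')(Z) = Pow(Add(1, Z), 2)
Function('J')(f, t) = Add(f, Pow(t, 2)) (Function('J')(f, t) = Add(Pow(t, 2), f) = Add(f, Pow(t, 2)))
Mul(Function('J')(Function('G')(-1), 986), Pow(378855, -1)) = Mul(Add(Pow(Add(1, -1), 2), Pow(986, 2)), Pow(378855, -1)) = Mul(Add(Pow(0, 2), 972196), Rational(1, 378855)) = Mul(Add(0, 972196), Rational(1, 378855)) = Mul(972196, Rational(1, 378855)) = Rational(972196, 378855)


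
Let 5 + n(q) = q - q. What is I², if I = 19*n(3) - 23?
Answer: 13924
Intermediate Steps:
n(q) = -5 (n(q) = -5 + (q - q) = -5 + 0 = -5)
I = -118 (I = 19*(-5) - 23 = -95 - 23 = -118)
I² = (-118)² = 13924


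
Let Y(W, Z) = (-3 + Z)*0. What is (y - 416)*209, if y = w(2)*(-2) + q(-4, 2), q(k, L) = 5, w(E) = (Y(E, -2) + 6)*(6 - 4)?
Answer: -90915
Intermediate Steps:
Y(W, Z) = 0
w(E) = 12 (w(E) = (0 + 6)*(6 - 4) = 6*2 = 12)
y = -19 (y = 12*(-2) + 5 = -24 + 5 = -19)
(y - 416)*209 = (-19 - 416)*209 = -435*209 = -90915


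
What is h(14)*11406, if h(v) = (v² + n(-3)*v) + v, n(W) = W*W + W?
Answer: 3353364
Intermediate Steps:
n(W) = W + W² (n(W) = W² + W = W + W²)
h(v) = v² + 7*v (h(v) = (v² + (-3*(1 - 3))*v) + v = (v² + (-3*(-2))*v) + v = (v² + 6*v) + v = v² + 7*v)
h(14)*11406 = (14*(7 + 14))*11406 = (14*21)*11406 = 294*11406 = 3353364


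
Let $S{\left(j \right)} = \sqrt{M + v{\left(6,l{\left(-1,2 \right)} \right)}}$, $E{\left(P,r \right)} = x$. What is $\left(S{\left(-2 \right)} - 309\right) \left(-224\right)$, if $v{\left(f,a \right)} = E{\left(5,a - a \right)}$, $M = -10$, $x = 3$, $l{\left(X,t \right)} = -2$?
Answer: $69216 - 224 i \sqrt{7} \approx 69216.0 - 592.65 i$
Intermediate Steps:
$E{\left(P,r \right)} = 3$
$v{\left(f,a \right)} = 3$
$S{\left(j \right)} = i \sqrt{7}$ ($S{\left(j \right)} = \sqrt{-10 + 3} = \sqrt{-7} = i \sqrt{7}$)
$\left(S{\left(-2 \right)} - 309\right) \left(-224\right) = \left(i \sqrt{7} - 309\right) \left(-224\right) = \left(-309 + i \sqrt{7}\right) \left(-224\right) = 69216 - 224 i \sqrt{7}$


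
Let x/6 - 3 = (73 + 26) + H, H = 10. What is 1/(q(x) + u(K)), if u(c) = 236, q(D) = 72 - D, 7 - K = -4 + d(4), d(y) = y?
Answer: -1/364 ≈ -0.0027473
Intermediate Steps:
x = 672 (x = 18 + 6*((73 + 26) + 10) = 18 + 6*(99 + 10) = 18 + 6*109 = 18 + 654 = 672)
K = 7 (K = 7 - (-4 + 4) = 7 - 1*0 = 7 + 0 = 7)
1/(q(x) + u(K)) = 1/((72 - 1*672) + 236) = 1/((72 - 672) + 236) = 1/(-600 + 236) = 1/(-364) = -1/364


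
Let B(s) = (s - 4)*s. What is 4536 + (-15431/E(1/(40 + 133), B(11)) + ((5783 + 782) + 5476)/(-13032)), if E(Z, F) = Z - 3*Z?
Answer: 17453973619/13032 ≈ 1.3393e+6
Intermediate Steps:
B(s) = s*(-4 + s) (B(s) = (-4 + s)*s = s*(-4 + s))
E(Z, F) = -2*Z
4536 + (-15431/E(1/(40 + 133), B(11)) + ((5783 + 782) + 5476)/(-13032)) = 4536 + (-15431/((-2/(40 + 133))) + ((5783 + 782) + 5476)/(-13032)) = 4536 + (-15431/((-2/173)) + (6565 + 5476)*(-1/13032)) = 4536 + (-15431/((-2*1/173)) + 12041*(-1/13032)) = 4536 + (-15431/(-2/173) - 12041/13032) = 4536 + (-15431*(-173/2) - 12041/13032) = 4536 + (2669563/2 - 12041/13032) = 4536 + 17394860467/13032 = 17453973619/13032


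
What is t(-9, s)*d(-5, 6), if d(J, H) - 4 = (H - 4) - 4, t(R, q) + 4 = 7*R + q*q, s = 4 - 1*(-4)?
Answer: -6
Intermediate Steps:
s = 8 (s = 4 + 4 = 8)
t(R, q) = -4 + q² + 7*R (t(R, q) = -4 + (7*R + q*q) = -4 + (7*R + q²) = -4 + (q² + 7*R) = -4 + q² + 7*R)
d(J, H) = -4 + H (d(J, H) = 4 + ((H - 4) - 4) = 4 + ((-4 + H) - 4) = 4 + (-8 + H) = -4 + H)
t(-9, s)*d(-5, 6) = (-4 + 8² + 7*(-9))*(-4 + 6) = (-4 + 64 - 63)*2 = -3*2 = -6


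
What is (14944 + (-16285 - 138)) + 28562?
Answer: 27083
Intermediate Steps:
(14944 + (-16285 - 138)) + 28562 = (14944 - 16423) + 28562 = -1479 + 28562 = 27083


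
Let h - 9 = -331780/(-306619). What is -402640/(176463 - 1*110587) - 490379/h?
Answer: -2476582087231529/50911459619 ≈ -48645.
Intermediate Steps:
h = 3091351/306619 (h = 9 - 331780/(-306619) = 9 - 331780*(-1/306619) = 9 + 331780/306619 = 3091351/306619 ≈ 10.082)
-402640/(176463 - 1*110587) - 490379/h = -402640/(176463 - 1*110587) - 490379/3091351/306619 = -402640/(176463 - 110587) - 490379*306619/3091351 = -402640/65876 - 150359518601/3091351 = -402640*1/65876 - 150359518601/3091351 = -100660/16469 - 150359518601/3091351 = -2476582087231529/50911459619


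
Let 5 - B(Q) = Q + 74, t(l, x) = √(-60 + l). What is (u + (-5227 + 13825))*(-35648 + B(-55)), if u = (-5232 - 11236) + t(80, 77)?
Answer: 280659940 - 71324*√5 ≈ 2.8050e+8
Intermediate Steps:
B(Q) = -69 - Q (B(Q) = 5 - (Q + 74) = 5 - (74 + Q) = 5 + (-74 - Q) = -69 - Q)
u = -16468 + 2*√5 (u = (-5232 - 11236) + √(-60 + 80) = -16468 + √20 = -16468 + 2*√5 ≈ -16464.)
(u + (-5227 + 13825))*(-35648 + B(-55)) = ((-16468 + 2*√5) + (-5227 + 13825))*(-35648 + (-69 - 1*(-55))) = ((-16468 + 2*√5) + 8598)*(-35648 + (-69 + 55)) = (-7870 + 2*√5)*(-35648 - 14) = (-7870 + 2*√5)*(-35662) = 280659940 - 71324*√5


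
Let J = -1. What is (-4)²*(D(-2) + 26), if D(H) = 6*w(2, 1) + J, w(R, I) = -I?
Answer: 304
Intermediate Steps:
D(H) = -7 (D(H) = 6*(-1*1) - 1 = 6*(-1) - 1 = -6 - 1 = -7)
(-4)²*(D(-2) + 26) = (-4)²*(-7 + 26) = 16*19 = 304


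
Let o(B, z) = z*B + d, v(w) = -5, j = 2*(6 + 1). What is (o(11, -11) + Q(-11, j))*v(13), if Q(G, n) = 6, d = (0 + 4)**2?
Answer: 495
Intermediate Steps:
d = 16 (d = 4**2 = 16)
j = 14 (j = 2*7 = 14)
o(B, z) = 16 + B*z (o(B, z) = z*B + 16 = B*z + 16 = 16 + B*z)
(o(11, -11) + Q(-11, j))*v(13) = ((16 + 11*(-11)) + 6)*(-5) = ((16 - 121) + 6)*(-5) = (-105 + 6)*(-5) = -99*(-5) = 495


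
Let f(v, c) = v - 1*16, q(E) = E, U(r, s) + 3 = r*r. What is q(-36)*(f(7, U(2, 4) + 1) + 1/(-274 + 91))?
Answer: 19776/61 ≈ 324.20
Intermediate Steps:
U(r, s) = -3 + r² (U(r, s) = -3 + r*r = -3 + r²)
f(v, c) = -16 + v (f(v, c) = v - 16 = -16 + v)
q(-36)*(f(7, U(2, 4) + 1) + 1/(-274 + 91)) = -36*((-16 + 7) + 1/(-274 + 91)) = -36*(-9 + 1/(-183)) = -36*(-9 - 1/183) = -36*(-1648/183) = 19776/61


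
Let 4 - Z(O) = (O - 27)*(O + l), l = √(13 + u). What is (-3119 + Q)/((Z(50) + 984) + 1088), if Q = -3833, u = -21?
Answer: -1609388/215427 - 79948*I*√2/215427 ≈ -7.4707 - 0.52483*I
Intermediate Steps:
l = 2*I*√2 (l = √(13 - 21) = √(-8) = 2*I*√2 ≈ 2.8284*I)
Z(O) = 4 - (-27 + O)*(O + 2*I*√2) (Z(O) = 4 - (O - 27)*(O + 2*I*√2) = 4 - (-27 + O)*(O + 2*I*√2))
(-3119 + Q)/((Z(50) + 984) + 1088) = (-3119 - 3833)/(((4 - 1*50² + 27*50 + 54*I*√2 - 2*I*50*√2) + 984) + 1088) = -6952/(((4 - 1*2500 + 1350 + 54*I*√2 - 100*I*√2) + 984) + 1088) = -6952/(((4 - 2500 + 1350 + 54*I*√2 - 100*I*√2) + 984) + 1088) = -6952/(((-1146 - 46*I*√2) + 984) + 1088) = -6952/((-162 - 46*I*√2) + 1088) = -6952/(926 - 46*I*√2)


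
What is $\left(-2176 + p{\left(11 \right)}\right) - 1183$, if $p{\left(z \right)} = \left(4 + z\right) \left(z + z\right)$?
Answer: $-3029$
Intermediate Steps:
$p{\left(z \right)} = 2 z \left(4 + z\right)$ ($p{\left(z \right)} = \left(4 + z\right) 2 z = 2 z \left(4 + z\right)$)
$\left(-2176 + p{\left(11 \right)}\right) - 1183 = \left(-2176 + 2 \cdot 11 \left(4 + 11\right)\right) - 1183 = \left(-2176 + 2 \cdot 11 \cdot 15\right) - 1183 = \left(-2176 + 330\right) - 1183 = -1846 - 1183 = -3029$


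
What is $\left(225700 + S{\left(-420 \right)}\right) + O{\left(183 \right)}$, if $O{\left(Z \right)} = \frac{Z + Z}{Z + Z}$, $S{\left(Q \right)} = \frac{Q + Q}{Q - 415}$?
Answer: $\frac{37692235}{167} \approx 2.257 \cdot 10^{5}$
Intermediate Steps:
$S{\left(Q \right)} = \frac{2 Q}{-415 + Q}$
$O{\left(Z \right)} = 1$ ($O{\left(Z \right)} = \frac{2 Z}{2 Z} = 2 Z \frac{1}{2 Z} = 1$)
$\left(225700 + S{\left(-420 \right)}\right) + O{\left(183 \right)} = \left(225700 + 2 \left(-420\right) \frac{1}{-415 - 420}\right) + 1 = \left(225700 + 2 \left(-420\right) \frac{1}{-835}\right) + 1 = \left(225700 + 2 \left(-420\right) \left(- \frac{1}{835}\right)\right) + 1 = \left(225700 + \frac{168}{167}\right) + 1 = \frac{37692068}{167} + 1 = \frac{37692235}{167}$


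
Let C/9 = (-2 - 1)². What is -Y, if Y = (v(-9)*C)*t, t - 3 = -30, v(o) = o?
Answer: -19683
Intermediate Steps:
t = -27 (t = 3 - 30 = -27)
C = 81 (C = 9*(-2 - 1)² = 9*(-3)² = 9*9 = 81)
Y = 19683 (Y = -9*81*(-27) = -729*(-27) = 19683)
-Y = -1*19683 = -19683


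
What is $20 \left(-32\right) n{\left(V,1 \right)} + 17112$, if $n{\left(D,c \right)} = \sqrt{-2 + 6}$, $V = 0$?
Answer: $15832$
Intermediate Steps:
$n{\left(D,c \right)} = 2$ ($n{\left(D,c \right)} = \sqrt{4} = 2$)
$20 \left(-32\right) n{\left(V,1 \right)} + 17112 = 20 \left(-32\right) 2 + 17112 = \left(-640\right) 2 + 17112 = -1280 + 17112 = 15832$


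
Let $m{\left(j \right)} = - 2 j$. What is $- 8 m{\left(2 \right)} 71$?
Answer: $2272$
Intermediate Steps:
$- 8 m{\left(2 \right)} 71 = - 8 \left(\left(-2\right) 2\right) 71 = \left(-8\right) \left(-4\right) 71 = 32 \cdot 71 = 2272$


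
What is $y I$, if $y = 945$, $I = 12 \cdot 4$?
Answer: $45360$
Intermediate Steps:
$I = 48$
$y I = 945 \cdot 48 = 45360$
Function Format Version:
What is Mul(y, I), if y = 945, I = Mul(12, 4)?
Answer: 45360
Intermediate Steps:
I = 48
Mul(y, I) = Mul(945, 48) = 45360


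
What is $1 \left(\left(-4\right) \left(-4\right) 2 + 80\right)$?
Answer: $112$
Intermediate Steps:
$1 \left(\left(-4\right) \left(-4\right) 2 + 80\right) = 1 \left(16 \cdot 2 + 80\right) = 1 \left(32 + 80\right) = 1 \cdot 112 = 112$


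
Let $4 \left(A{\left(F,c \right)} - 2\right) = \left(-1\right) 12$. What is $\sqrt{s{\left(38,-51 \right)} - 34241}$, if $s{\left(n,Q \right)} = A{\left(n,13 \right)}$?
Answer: $i \sqrt{34242} \approx 185.05 i$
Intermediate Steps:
$A{\left(F,c \right)} = -1$ ($A{\left(F,c \right)} = 2 + \frac{\left(-1\right) 12}{4} = 2 + \frac{1}{4} \left(-12\right) = 2 - 3 = -1$)
$s{\left(n,Q \right)} = -1$
$\sqrt{s{\left(38,-51 \right)} - 34241} = \sqrt{-1 - 34241} = \sqrt{-34242} = i \sqrt{34242}$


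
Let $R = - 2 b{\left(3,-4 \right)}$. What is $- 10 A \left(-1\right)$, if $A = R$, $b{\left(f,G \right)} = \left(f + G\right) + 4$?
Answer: $-60$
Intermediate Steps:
$b{\left(f,G \right)} = 4 + G + f$ ($b{\left(f,G \right)} = \left(G + f\right) + 4 = 4 + G + f$)
$R = -6$ ($R = - 2 \left(4 - 4 + 3\right) = \left(-2\right) 3 = -6$)
$A = -6$
$- 10 A \left(-1\right) = \left(-10\right) \left(-6\right) \left(-1\right) = 60 \left(-1\right) = -60$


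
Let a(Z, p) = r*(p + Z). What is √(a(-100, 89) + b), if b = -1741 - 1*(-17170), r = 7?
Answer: 2*√3838 ≈ 123.90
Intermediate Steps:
a(Z, p) = 7*Z + 7*p (a(Z, p) = 7*(p + Z) = 7*(Z + p) = 7*Z + 7*p)
b = 15429 (b = -1741 + 17170 = 15429)
√(a(-100, 89) + b) = √((7*(-100) + 7*89) + 15429) = √((-700 + 623) + 15429) = √(-77 + 15429) = √15352 = 2*√3838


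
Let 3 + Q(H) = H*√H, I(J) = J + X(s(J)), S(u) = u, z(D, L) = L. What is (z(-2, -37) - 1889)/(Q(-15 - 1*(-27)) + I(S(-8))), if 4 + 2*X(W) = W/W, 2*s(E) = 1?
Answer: -96300/6287 - 184896*√3/6287 ≈ -66.256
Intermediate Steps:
s(E) = ½ (s(E) = (½)*1 = ½)
X(W) = -3/2 (X(W) = -2 + (W/W)/2 = -2 + (½)*1 = -2 + ½ = -3/2)
I(J) = -3/2 + J (I(J) = J - 3/2 = -3/2 + J)
Q(H) = -3 + H^(3/2) (Q(H) = -3 + H*√H = -3 + H^(3/2))
(z(-2, -37) - 1889)/(Q(-15 - 1*(-27)) + I(S(-8))) = (-37 - 1889)/((-3 + (-15 - 1*(-27))^(3/2)) + (-3/2 - 8)) = -1926/((-3 + (-15 + 27)^(3/2)) - 19/2) = -1926/((-3 + 12^(3/2)) - 19/2) = -1926/((-3 + 24*√3) - 19/2) = -1926/(-25/2 + 24*√3)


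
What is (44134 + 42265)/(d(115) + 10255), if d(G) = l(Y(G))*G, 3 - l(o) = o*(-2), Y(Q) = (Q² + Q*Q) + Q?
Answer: 86399/6120550 ≈ 0.014116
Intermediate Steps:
Y(Q) = Q + 2*Q² (Y(Q) = (Q² + Q²) + Q = 2*Q² + Q = Q + 2*Q²)
l(o) = 3 + 2*o (l(o) = 3 - o*(-2) = 3 - (-2)*o = 3 + 2*o)
d(G) = G*(3 + 2*G*(1 + 2*G)) (d(G) = (3 + 2*(G*(1 + 2*G)))*G = (3 + 2*G*(1 + 2*G))*G = G*(3 + 2*G*(1 + 2*G)))
(44134 + 42265)/(d(115) + 10255) = (44134 + 42265)/(115*(3 + 2*115*(1 + 2*115)) + 10255) = 86399/(115*(3 + 2*115*(1 + 230)) + 10255) = 86399/(115*(3 + 2*115*231) + 10255) = 86399/(115*(3 + 53130) + 10255) = 86399/(115*53133 + 10255) = 86399/(6110295 + 10255) = 86399/6120550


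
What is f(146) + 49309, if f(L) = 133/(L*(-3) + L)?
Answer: 14398095/292 ≈ 49309.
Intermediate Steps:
f(L) = -133/(2*L) (f(L) = 133/(-3*L + L) = 133/((-2*L)) = 133*(-1/(2*L)) = -133/(2*L))
f(146) + 49309 = -133/2/146 + 49309 = -133/2*1/146 + 49309 = -133/292 + 49309 = 14398095/292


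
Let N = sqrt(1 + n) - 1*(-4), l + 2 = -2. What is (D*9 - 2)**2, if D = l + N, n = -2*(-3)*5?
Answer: 2515 - 36*sqrt(31) ≈ 2314.6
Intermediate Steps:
n = 30 (n = 6*5 = 30)
l = -4 (l = -2 - 2 = -4)
N = 4 + sqrt(31) (N = sqrt(1 + 30) - 1*(-4) = sqrt(31) + 4 = 4 + sqrt(31) ≈ 9.5678)
D = sqrt(31) (D = -4 + (4 + sqrt(31)) = sqrt(31) ≈ 5.5678)
(D*9 - 2)**2 = (sqrt(31)*9 - 2)**2 = (9*sqrt(31) - 2)**2 = (-2 + 9*sqrt(31))**2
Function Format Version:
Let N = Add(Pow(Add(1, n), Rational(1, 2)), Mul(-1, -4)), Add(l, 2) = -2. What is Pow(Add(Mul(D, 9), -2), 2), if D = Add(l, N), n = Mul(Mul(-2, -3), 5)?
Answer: Add(2515, Mul(-36, Pow(31, Rational(1, 2)))) ≈ 2314.6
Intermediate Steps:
n = 30 (n = Mul(6, 5) = 30)
l = -4 (l = Add(-2, -2) = -4)
N = Add(4, Pow(31, Rational(1, 2))) (N = Add(Pow(Add(1, 30), Rational(1, 2)), Mul(-1, -4)) = Add(Pow(31, Rational(1, 2)), 4) = Add(4, Pow(31, Rational(1, 2))) ≈ 9.5678)
D = Pow(31, Rational(1, 2)) (D = Add(-4, Add(4, Pow(31, Rational(1, 2)))) = Pow(31, Rational(1, 2)) ≈ 5.5678)
Pow(Add(Mul(D, 9), -2), 2) = Pow(Add(Mul(Pow(31, Rational(1, 2)), 9), -2), 2) = Pow(Add(Mul(9, Pow(31, Rational(1, 2))), -2), 2) = Pow(Add(-2, Mul(9, Pow(31, Rational(1, 2)))), 2)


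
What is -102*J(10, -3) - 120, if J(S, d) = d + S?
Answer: -834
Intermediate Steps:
J(S, d) = S + d
-102*J(10, -3) - 120 = -102*(10 - 3) - 120 = -102*7 - 120 = -714 - 120 = -834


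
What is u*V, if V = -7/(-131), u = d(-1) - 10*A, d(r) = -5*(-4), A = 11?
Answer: -630/131 ≈ -4.8092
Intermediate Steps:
d(r) = 20
u = -90 (u = 20 - 10*11 = 20 - 110 = -90)
V = 7/131 (V = -7*(-1/131) = 7/131 ≈ 0.053435)
u*V = -90*7/131 = -630/131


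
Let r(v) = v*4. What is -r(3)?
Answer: -12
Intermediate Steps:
r(v) = 4*v
-r(3) = -4*3 = -1*12 = -12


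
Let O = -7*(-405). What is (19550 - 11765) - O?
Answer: 4950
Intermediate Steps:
O = 2835
(19550 - 11765) - O = (19550 - 11765) - 1*2835 = 7785 - 2835 = 4950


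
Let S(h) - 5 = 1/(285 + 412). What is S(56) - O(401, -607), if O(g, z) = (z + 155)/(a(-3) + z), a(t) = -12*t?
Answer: 1675462/397987 ≈ 4.2098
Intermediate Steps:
O(g, z) = (155 + z)/(36 + z) (O(g, z) = (z + 155)/(-12*(-3) + z) = (155 + z)/(36 + z))
S(h) = 3486/697 (S(h) = 5 + 1/(285 + 412) = 5 + 1/697 = 3486/697)
S(56) - O(401, -607) = 3486/697 - (155 - 607)/(36 - 607) = 3486/697 - (-452)/(-571) = 3486/697 - (-1)*(-452)/571 = 3486/697 - 1*452/571 = 3486/697 - 452/571 = 1675462/397987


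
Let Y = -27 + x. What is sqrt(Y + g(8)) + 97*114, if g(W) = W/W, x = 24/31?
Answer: 11058 + I*sqrt(24242)/31 ≈ 11058.0 + 5.0225*I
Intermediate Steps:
x = 24/31 (x = 24*(1/31) = 24/31 ≈ 0.77419)
g(W) = 1
Y = -813/31 (Y = -27 + 24/31 = -813/31 ≈ -26.226)
sqrt(Y + g(8)) + 97*114 = sqrt(-813/31 + 1) + 97*114 = sqrt(-782/31) + 11058 = I*sqrt(24242)/31 + 11058 = 11058 + I*sqrt(24242)/31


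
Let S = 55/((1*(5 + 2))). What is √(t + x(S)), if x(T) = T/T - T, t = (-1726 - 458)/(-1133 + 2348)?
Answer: 2*I*√214690/315 ≈ 2.9419*I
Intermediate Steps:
t = -728/405 (t = -2184/1215 = -2184*1/1215 = -728/405 ≈ -1.7975)
S = 55/7 (S = 55/((1*7)) = 55/7 ≈ 7.8571)
x(T) = 1 - T
√(t + x(S)) = √(-728/405 + (1 - 1*55/7)) = √(-728/405 + (1 - 55/7)) = √(-728/405 - 48/7) = √(-24536/2835) = 2*I*√214690/315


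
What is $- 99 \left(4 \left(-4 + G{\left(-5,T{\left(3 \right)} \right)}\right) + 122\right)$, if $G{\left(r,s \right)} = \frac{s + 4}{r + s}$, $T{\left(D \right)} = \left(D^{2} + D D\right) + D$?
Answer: $- \frac{44451}{4} \approx -11113.0$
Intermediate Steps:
$T{\left(D \right)} = D + 2 D^{2}$ ($T{\left(D \right)} = \left(D^{2} + D^{2}\right) + D = 2 D^{2} + D = D + 2 D^{2}$)
$G{\left(r,s \right)} = \frac{4 + s}{r + s}$
$- 99 \left(4 \left(-4 + G{\left(-5,T{\left(3 \right)} \right)}\right) + 122\right) = - 99 \left(4 \left(-4 + \frac{4 + 3 \left(1 + 2 \cdot 3\right)}{-5 + 3 \left(1 + 2 \cdot 3\right)}\right) + 122\right) = - 99 \left(4 \left(-4 + \frac{4 + 3 \left(1 + 6\right)}{-5 + 3 \left(1 + 6\right)}\right) + 122\right) = - 99 \left(4 \left(-4 + \frac{4 + 3 \cdot 7}{-5 + 3 \cdot 7}\right) + 122\right) = - 99 \left(4 \left(-4 + \frac{4 + 21}{-5 + 21}\right) + 122\right) = - 99 \left(4 \left(-4 + \frac{1}{16} \cdot 25\right) + 122\right) = - 99 \left(4 \left(-4 + \frac{25}{16}\right) + 122\right) = - 99 \left(4 \left(- \frac{39}{16}\right) + 122\right) = - 99 \left(- \frac{39}{4} + 122\right) = \left(-99\right) \frac{449}{4} = - \frac{44451}{4}$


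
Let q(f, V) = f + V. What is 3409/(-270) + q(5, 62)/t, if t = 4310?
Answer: -146747/11637 ≈ -12.610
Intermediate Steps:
q(f, V) = V + f
3409/(-270) + q(5, 62)/t = 3409/(-270) + (62 + 5)/4310 = 3409*(-1/270) + 67*(1/4310) = -3409/270 + 67/4310 = -146747/11637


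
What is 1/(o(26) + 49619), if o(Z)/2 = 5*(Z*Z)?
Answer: 1/56379 ≈ 1.7737e-5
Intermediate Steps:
o(Z) = 10*Z² (o(Z) = 2*(5*(Z*Z)) = 2*(5*Z²) = 10*Z²)
1/(o(26) + 49619) = 1/(10*26² + 49619) = 1/(10*676 + 49619) = 1/(6760 + 49619) = 1/56379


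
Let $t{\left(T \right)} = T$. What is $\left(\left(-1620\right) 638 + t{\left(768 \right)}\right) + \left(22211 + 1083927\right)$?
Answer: $73346$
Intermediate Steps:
$\left(\left(-1620\right) 638 + t{\left(768 \right)}\right) + \left(22211 + 1083927\right) = \left(\left(-1620\right) 638 + 768\right) + \left(22211 + 1083927\right) = \left(-1033560 + 768\right) + 1106138 = -1032792 + 1106138 = 73346$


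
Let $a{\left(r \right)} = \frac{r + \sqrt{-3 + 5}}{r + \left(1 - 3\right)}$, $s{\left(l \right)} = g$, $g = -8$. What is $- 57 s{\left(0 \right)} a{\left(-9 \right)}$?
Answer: $\frac{4104}{11} - \frac{456 \sqrt{2}}{11} \approx 314.47$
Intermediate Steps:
$s{\left(l \right)} = -8$
$a{\left(r \right)} = \frac{r + \sqrt{2}}{-2 + r}$ ($a{\left(r \right)} = \frac{r + \sqrt{2}}{r - 2} = \frac{r + \sqrt{2}}{-2 + r}$)
$- 57 s{\left(0 \right)} a{\left(-9 \right)} = \left(-57\right) \left(-8\right) \frac{-9 + \sqrt{2}}{-2 - 9} = 456 \frac{-9 + \sqrt{2}}{-11} = 456 \left(- \frac{-9 + \sqrt{2}}{11}\right) = 456 \left(\frac{9}{11} - \frac{\sqrt{2}}{11}\right) = \frac{4104}{11} - \frac{456 \sqrt{2}}{11}$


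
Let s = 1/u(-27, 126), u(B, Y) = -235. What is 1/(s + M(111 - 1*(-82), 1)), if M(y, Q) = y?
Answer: 235/45354 ≈ 0.0051815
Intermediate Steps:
s = -1/235 (s = 1/(-235) = -1/235 ≈ -0.0042553)
1/(s + M(111 - 1*(-82), 1)) = 1/(-1/235 + (111 - 1*(-82))) = 1/(-1/235 + (111 + 82)) = 1/(-1/235 + 193) = 1/(45354/235) = 235/45354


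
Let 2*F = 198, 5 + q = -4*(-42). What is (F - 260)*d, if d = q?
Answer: -26243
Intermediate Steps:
q = 163 (q = -5 - 4*(-42) = -5 + 168 = 163)
F = 99 (F = (½)*198 = 99)
d = 163
(F - 260)*d = (99 - 260)*163 = -161*163 = -26243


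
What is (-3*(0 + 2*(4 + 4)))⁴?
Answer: 5308416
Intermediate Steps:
(-3*(0 + 2*(4 + 4)))⁴ = (-3*(0 + 2*8))⁴ = (-3*(0 + 16))⁴ = (-3*16)⁴ = (-48)⁴ = 5308416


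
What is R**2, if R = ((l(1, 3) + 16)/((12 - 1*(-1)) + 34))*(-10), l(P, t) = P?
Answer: 28900/2209 ≈ 13.083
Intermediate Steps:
R = -170/47 (R = ((1 + 16)/((12 - 1*(-1)) + 34))*(-10) = (17/((12 + 1) + 34))*(-10) = (17/(13 + 34))*(-10) = (17/47)*(-10) = -170/47 ≈ -3.6170)
R**2 = (-170/47)**2 = 28900/2209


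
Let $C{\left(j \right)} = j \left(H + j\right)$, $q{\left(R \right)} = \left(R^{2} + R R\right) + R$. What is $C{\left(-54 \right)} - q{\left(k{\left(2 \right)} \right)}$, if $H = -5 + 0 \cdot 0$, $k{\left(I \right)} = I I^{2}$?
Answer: $3050$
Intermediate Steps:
$k{\left(I \right)} = I^{3}$
$H = -5$ ($H = -5 + 0 = -5$)
$q{\left(R \right)} = R + 2 R^{2}$ ($q{\left(R \right)} = \left(R^{2} + R^{2}\right) + R = 2 R^{2} + R = R + 2 R^{2}$)
$C{\left(j \right)} = j \left(-5 + j\right)$
$C{\left(-54 \right)} - q{\left(k{\left(2 \right)} \right)} = - 54 \left(-5 - 54\right) - 2^{3} \left(1 + 2 \cdot 2^{3}\right) = \left(-54\right) \left(-59\right) - 8 \left(1 + 2 \cdot 8\right) = 3186 - 8 \left(1 + 16\right) = 3186 - 8 \cdot 17 = 3186 - 136 = 3050$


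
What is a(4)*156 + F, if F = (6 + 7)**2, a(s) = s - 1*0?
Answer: 793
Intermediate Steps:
a(s) = s (a(s) = s + 0 = s)
F = 169 (F = 13**2 = 169)
a(4)*156 + F = 4*156 + 169 = 624 + 169 = 793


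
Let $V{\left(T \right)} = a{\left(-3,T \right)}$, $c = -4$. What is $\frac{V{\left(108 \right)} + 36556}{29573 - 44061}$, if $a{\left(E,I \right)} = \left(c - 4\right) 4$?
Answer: $- \frac{9131}{3622} \approx -2.521$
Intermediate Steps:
$a{\left(E,I \right)} = -32$ ($a{\left(E,I \right)} = \left(-4 - 4\right) 4 = \left(-8\right) 4 = -32$)
$V{\left(T \right)} = -32$
$\frac{V{\left(108 \right)} + 36556}{29573 - 44061} = \frac{-32 + 36556}{29573 - 44061} = \frac{36524}{-14488} = 36524 \left(- \frac{1}{14488}\right) = - \frac{9131}{3622}$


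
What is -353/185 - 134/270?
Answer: -2402/999 ≈ -2.4044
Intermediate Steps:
-353/185 - 134/270 = -353*1/185 - 134*1/270 = -353/185 - 67/135 = -2402/999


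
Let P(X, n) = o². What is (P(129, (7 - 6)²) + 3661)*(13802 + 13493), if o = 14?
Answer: 105276815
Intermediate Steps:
P(X, n) = 196 (P(X, n) = 14² = 196)
(P(129, (7 - 6)²) + 3661)*(13802 + 13493) = (196 + 3661)*(13802 + 13493) = 3857*27295 = 105276815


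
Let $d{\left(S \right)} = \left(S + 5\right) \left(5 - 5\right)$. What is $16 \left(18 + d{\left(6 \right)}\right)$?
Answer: $288$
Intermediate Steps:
$d{\left(S \right)} = 0$ ($d{\left(S \right)} = \left(5 + S\right) 0 = 0$)
$16 \left(18 + d{\left(6 \right)}\right) = 16 \left(18 + 0\right) = 16 \cdot 18 = 288$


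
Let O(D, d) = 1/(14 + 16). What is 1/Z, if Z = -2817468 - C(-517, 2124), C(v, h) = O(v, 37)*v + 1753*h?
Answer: -30/196224683 ≈ -1.5289e-7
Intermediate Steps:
O(D, d) = 1/30
C(v, h) = 1753*h + v/30 (C(v, h) = v/30 + 1753*h = 1753*h + v/30)
Z = -196224683/30 (Z = -2817468 - (1753*2124 + (1/30)*(-517)) = -2817468 - (3723372 - 517/30) = -2817468 - 1*111700643/30 = -2817468 - 111700643/30 = -196224683/30 ≈ -6.5408e+6)
1/Z = 1/(-196224683/30) = -30/196224683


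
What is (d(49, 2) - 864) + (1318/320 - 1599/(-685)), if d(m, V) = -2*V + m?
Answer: -17811029/21920 ≈ -812.55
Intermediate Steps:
d(m, V) = m - 2*V
(d(49, 2) - 864) + (1318/320 - 1599/(-685)) = ((49 - 2*2) - 864) + (1318/320 - 1599/(-685)) = ((49 - 4) - 864) + (1318*(1/320) - 1599*(-1/685)) = (45 - 864) + (659/160 + 1599/685) = -819 + 141451/21920 = -17811029/21920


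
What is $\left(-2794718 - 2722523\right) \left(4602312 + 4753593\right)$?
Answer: $-51618782658105$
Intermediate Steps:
$\left(-2794718 - 2722523\right) \left(4602312 + 4753593\right) = \left(-5517241\right) 9355905 = -51618782658105$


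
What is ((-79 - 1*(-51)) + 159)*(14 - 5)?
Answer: 1179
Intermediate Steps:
((-79 - 1*(-51)) + 159)*(14 - 5) = ((-79 + 51) + 159)*9 = (-28 + 159)*9 = 131*9 = 1179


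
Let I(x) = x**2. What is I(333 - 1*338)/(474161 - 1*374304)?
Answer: 25/99857 ≈ 0.00025036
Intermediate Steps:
I(333 - 1*338)/(474161 - 1*374304) = (333 - 1*338)**2/(474161 - 1*374304) = (333 - 338)**2/(474161 - 374304) = (-5)**2/99857 = 25*(1/99857) = 25/99857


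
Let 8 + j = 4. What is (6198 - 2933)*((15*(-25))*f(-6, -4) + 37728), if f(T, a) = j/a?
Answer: 121957545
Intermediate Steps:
j = -4 (j = -8 + 4 = -4)
f(T, a) = -4/a
(6198 - 2933)*((15*(-25))*f(-6, -4) + 37728) = (6198 - 2933)*((15*(-25))*(-4/(-4)) + 37728) = 3265*(-(-1500)*(-1)/4 + 37728) = 3265*(-375*1 + 37728) = 3265*(-375 + 37728) = 3265*37353 = 121957545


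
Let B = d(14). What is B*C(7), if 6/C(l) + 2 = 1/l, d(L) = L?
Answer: -588/13 ≈ -45.231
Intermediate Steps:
C(l) = 6/(-2 + 1/l)
B = 14
B*C(7) = 14*(-6*7/(-1 + 2*7)) = 14*(-6*7/(-1 + 14)) = 14*(-6*7/13) = 14*(-6*7*1/13) = 14*(-42/13) = -588/13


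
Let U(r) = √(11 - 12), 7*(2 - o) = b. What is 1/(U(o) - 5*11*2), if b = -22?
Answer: -110/12101 - I/12101 ≈ -0.0090902 - 8.2638e-5*I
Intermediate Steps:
o = 36/7 (o = 2 - ⅐*(-22) = 2 + 22/7 = 36/7 ≈ 5.1429)
U(r) = I (U(r) = √(-1) = I)
1/(U(o) - 5*11*2) = 1/(I - 5*11*2) = 1/(I - 55*2) = 1/(I - 110) = 1/(-110 + I) = (-110 - I)/12101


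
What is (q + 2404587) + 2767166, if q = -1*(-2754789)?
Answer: 7926542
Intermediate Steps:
q = 2754789
(q + 2404587) + 2767166 = (2754789 + 2404587) + 2767166 = 5159376 + 2767166 = 7926542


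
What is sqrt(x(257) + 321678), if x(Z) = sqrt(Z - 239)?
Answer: sqrt(321678 + 3*sqrt(2)) ≈ 567.17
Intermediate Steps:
x(Z) = sqrt(-239 + Z)
sqrt(x(257) + 321678) = sqrt(sqrt(-239 + 257) + 321678) = sqrt(sqrt(18) + 321678) = sqrt(3*sqrt(2) + 321678) = sqrt(321678 + 3*sqrt(2))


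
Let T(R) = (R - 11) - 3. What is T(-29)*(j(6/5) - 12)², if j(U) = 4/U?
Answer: -29068/9 ≈ -3229.8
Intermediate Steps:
T(R) = -14 + R (T(R) = (-11 + R) - 3 = -14 + R)
T(-29)*(j(6/5) - 12)² = (-14 - 29)*(4/((6/5)) - 12)² = -43*(4/((6*(⅕))) - 12)² = -43*(4/(6/5) - 12)² = -43*(4*(⅚) - 12)² = -43*(10/3 - 12)² = -43*(-26/3)² = -43*676/9 = -29068/9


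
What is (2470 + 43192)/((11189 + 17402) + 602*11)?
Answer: 45662/35213 ≈ 1.2967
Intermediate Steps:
(2470 + 43192)/((11189 + 17402) + 602*11) = 45662/(28591 + 6622) = 45662/35213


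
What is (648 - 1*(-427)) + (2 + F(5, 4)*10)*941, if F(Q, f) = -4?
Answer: -34683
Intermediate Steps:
(648 - 1*(-427)) + (2 + F(5, 4)*10)*941 = (648 - 1*(-427)) + (2 - 4*10)*941 = (648 + 427) + (2 - 40)*941 = 1075 - 38*941 = 1075 - 35758 = -34683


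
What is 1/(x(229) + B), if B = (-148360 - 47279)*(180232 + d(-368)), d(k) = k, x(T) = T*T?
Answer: -1/35188360655 ≈ -2.8418e-11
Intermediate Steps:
x(T) = T²
B = -35188413096 (B = (-148360 - 47279)*(180232 - 368) = -195639*179864 = -35188413096)
1/(x(229) + B) = 1/(229² - 35188413096) = 1/(52441 - 35188413096) = 1/(-35188360655) = -1/35188360655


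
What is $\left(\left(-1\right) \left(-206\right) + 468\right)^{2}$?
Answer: $454276$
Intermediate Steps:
$\left(\left(-1\right) \left(-206\right) + 468\right)^{2} = \left(206 + 468\right)^{2} = 674^{2} = 454276$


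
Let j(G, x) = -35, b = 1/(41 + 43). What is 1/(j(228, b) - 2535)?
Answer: -1/2570 ≈ -0.00038911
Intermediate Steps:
b = 1/84 ≈ 0.011905
1/(j(228, b) - 2535) = 1/(-35 - 2535) = 1/(-2570) = -1/2570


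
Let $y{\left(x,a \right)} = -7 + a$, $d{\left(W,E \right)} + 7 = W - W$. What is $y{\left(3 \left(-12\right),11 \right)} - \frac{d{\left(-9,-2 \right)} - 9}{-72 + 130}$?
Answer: $\frac{124}{29} \approx 4.2759$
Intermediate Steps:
$d{\left(W,E \right)} = -7$ ($d{\left(W,E \right)} = -7 + \left(W - W\right) = -7 + 0 = -7$)
$y{\left(3 \left(-12\right),11 \right)} - \frac{d{\left(-9,-2 \right)} - 9}{-72 + 130} = \left(-7 + 11\right) - \frac{-7 - 9}{-72 + 130} = 4 - - \frac{16}{58} = 4 - \left(-16\right) \frac{1}{58} = 4 - - \frac{8}{29} = 4 + \frac{8}{29} = \frac{124}{29}$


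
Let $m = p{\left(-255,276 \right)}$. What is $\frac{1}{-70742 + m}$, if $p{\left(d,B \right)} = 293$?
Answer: $- \frac{1}{70449} \approx -1.4195 \cdot 10^{-5}$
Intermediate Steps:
$m = 293$
$\frac{1}{-70742 + m} = \frac{1}{-70742 + 293} = \frac{1}{-70449} = - \frac{1}{70449}$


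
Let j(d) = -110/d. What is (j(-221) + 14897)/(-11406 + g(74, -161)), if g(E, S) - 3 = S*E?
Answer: -3292347/5153057 ≈ -0.63891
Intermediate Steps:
g(E, S) = 3 + E*S (g(E, S) = 3 + S*E = 3 + E*S)
(j(-221) + 14897)/(-11406 + g(74, -161)) = (-110/(-221) + 14897)/(-11406 + (3 + 74*(-161))) = (-110*(-1/221) + 14897)/(-11406 + (3 - 11914)) = (110/221 + 14897)/(-11406 - 11911) = (3292347/221)/(-23317) = (3292347/221)*(-1/23317) = -3292347/5153057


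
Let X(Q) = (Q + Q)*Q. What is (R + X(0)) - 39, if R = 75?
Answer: 36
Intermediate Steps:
X(Q) = 2*Q² (X(Q) = (2*Q)*Q = 2*Q²)
(R + X(0)) - 39 = (75 + 2*0²) - 39 = (75 + 2*0) - 39 = (75 + 0) - 39 = 75 - 39 = 36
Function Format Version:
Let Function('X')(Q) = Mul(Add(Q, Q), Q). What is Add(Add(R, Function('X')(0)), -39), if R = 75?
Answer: 36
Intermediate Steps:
Function('X')(Q) = Mul(2, Pow(Q, 2)) (Function('X')(Q) = Mul(Mul(2, Q), Q) = Mul(2, Pow(Q, 2)))
Add(Add(R, Function('X')(0)), -39) = Add(Add(75, Mul(2, Pow(0, 2))), -39) = Add(Add(75, Mul(2, 0)), -39) = Add(Add(75, 0), -39) = Add(75, -39) = 36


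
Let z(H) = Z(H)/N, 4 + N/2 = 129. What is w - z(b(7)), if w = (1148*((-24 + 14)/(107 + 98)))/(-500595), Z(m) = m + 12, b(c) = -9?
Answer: -297557/25029750 ≈ -0.011888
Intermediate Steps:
N = 250 (N = -8 + 2*129 = -8 + 258 = 250)
Z(m) = 12 + m
z(H) = 6/125 + H/250 (z(H) = (12 + H)/250 = (12 + H)*(1/250) = 6/125 + H/250)
w = 56/500595 (w = (1148*(-10/205))*(-1/500595) = (1148*(-10*1/205))*(-1/500595) = (1148*(-2/41))*(-1/500595) = -56*(-1/500595) = 56/500595 ≈ 0.00011187)
w - z(b(7)) = 56/500595 - (6/125 + (1/250)*(-9)) = 56/500595 - (6/125 - 9/250) = 56/500595 - 1*3/250 = 56/500595 - 3/250 = -297557/25029750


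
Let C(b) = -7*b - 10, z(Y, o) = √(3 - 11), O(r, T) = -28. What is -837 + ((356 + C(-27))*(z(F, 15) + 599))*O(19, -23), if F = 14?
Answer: -8973857 - 29960*I*√2 ≈ -8.9739e+6 - 42370.0*I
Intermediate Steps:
z(Y, o) = 2*I*√2 (z(Y, o) = √(-8) = 2*I*√2)
C(b) = -10 - 7*b
-837 + ((356 + C(-27))*(z(F, 15) + 599))*O(19, -23) = -837 + ((356 + (-10 - 7*(-27)))*(2*I*√2 + 599))*(-28) = -837 + ((356 + (-10 + 189))*(599 + 2*I*√2))*(-28) = -837 + ((356 + 179)*(599 + 2*I*√2))*(-28) = -837 + (535*(599 + 2*I*√2))*(-28) = -837 + (320465 + 1070*I*√2)*(-28) = -837 + (-8973020 - 29960*I*√2) = -8973857 - 29960*I*√2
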